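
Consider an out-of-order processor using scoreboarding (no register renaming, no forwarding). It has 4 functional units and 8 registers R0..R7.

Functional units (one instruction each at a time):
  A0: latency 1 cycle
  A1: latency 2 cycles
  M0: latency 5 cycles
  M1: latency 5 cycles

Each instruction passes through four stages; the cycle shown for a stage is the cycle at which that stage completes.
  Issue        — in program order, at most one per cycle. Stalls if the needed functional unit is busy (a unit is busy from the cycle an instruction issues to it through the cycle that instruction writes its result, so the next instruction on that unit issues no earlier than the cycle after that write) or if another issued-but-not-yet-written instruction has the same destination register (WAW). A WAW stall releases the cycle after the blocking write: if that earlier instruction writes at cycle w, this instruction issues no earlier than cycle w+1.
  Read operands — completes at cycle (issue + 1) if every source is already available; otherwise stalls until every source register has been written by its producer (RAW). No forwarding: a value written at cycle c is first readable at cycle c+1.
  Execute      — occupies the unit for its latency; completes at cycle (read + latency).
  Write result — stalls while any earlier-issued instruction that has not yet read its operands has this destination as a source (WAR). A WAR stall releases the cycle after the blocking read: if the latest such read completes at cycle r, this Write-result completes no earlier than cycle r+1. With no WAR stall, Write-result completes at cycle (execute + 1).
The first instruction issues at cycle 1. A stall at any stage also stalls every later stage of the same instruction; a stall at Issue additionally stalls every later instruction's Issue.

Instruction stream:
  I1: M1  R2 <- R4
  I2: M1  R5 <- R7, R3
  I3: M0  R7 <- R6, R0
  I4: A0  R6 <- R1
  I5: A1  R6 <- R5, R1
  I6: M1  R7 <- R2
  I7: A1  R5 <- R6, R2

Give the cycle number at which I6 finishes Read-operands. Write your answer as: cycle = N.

t=1  I1→M1
t=2  I1 RO
t=7  I1 EX
t=8  I1 WR R2
t=9  I2→M1
t=10  I2 RO · I3→M0
t=11  I3 RO · I4→A0
t=12  I4 RO
t=13  I4 EX
t=14  I4 WR R6
t=15  I2 EX · I5→A1
t=16  I2 WR R5 · I3 EX
t=17  I3 WR R7 · I5 RO
t=18  I6→M1
t=19  I5 EX · I6 RO
t=20  I5 WR R6
t=21  I7→A1
t=22  I7 RO
t=24  I6 EX · I7 EX
t=25  I6 WR R7 · I7 WR R5

cycle = 19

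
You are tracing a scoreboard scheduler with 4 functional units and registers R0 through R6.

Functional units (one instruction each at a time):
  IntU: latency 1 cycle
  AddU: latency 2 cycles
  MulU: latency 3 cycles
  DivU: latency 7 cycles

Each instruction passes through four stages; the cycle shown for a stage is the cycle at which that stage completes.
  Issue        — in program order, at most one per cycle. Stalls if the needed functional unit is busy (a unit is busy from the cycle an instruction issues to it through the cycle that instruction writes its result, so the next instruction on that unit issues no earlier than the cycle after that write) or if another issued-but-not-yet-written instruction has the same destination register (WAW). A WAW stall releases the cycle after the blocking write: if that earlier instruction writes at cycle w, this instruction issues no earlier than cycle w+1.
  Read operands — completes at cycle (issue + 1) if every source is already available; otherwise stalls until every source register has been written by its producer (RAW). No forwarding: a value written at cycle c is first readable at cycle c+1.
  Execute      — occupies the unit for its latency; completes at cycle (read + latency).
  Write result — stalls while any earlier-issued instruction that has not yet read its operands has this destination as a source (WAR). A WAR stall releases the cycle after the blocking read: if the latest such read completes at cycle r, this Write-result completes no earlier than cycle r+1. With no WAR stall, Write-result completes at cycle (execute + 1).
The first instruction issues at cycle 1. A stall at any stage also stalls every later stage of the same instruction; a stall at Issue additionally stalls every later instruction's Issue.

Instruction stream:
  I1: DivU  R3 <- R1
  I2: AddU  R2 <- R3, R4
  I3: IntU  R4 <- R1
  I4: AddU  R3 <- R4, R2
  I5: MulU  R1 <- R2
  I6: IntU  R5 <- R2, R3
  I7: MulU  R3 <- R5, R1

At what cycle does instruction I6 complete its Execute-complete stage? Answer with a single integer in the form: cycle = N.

c1: I1→DivU
c2: I1 RO | I2→AddU
c3: I3→IntU
c4: I3 RO
c5: I3 EX
c9: I1 EX
c10: I1 WR R3
c11: I2 RO
c12: I3 WR R4
c13: I2 EX
c14: I2 WR R2
c15: I4→AddU
c16: I4 RO | I5→MulU
c17: I5 RO | I6→IntU
c18: I4 EX
c19: I4 WR R3
c20: I5 EX | I6 RO
c21: I5 WR R1 | I6 EX
c22: I6 WR R5 | I7→MulU
c23: I7 RO
c26: I7 EX
c27: I7 WR R3

cycle = 21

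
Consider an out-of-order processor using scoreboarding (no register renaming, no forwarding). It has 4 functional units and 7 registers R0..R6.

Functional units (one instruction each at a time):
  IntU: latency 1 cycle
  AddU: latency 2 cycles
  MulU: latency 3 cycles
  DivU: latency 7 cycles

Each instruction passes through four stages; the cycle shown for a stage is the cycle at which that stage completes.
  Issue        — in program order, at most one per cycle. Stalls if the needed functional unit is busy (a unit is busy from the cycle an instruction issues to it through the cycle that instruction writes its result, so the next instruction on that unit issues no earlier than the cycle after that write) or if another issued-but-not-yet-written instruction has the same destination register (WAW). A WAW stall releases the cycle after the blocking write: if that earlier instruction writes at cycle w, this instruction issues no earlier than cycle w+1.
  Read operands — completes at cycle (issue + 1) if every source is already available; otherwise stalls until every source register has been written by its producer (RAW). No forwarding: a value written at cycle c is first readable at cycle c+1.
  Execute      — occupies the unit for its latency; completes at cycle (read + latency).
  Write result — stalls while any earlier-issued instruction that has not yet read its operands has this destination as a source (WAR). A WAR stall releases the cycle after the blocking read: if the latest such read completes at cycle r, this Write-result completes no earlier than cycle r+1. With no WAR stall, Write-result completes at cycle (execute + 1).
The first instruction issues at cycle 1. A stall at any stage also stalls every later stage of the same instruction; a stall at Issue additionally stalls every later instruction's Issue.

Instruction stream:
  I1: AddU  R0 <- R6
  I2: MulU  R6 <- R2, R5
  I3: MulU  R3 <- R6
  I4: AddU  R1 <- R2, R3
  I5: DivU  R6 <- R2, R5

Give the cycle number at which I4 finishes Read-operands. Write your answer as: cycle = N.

cycle = 14

c1: I1→AddU
c2: I1 RO, I2→MulU
c3: I2 RO
c4: I1 EX
c5: I1 WR R0
c6: I2 EX
c7: I2 WR R6
c8: I3→MulU
c9: I3 RO, I4→AddU
c10: I5→DivU
c11: I5 RO
c12: I3 EX
c13: I3 WR R3
c14: I4 RO
c16: I4 EX
c17: I4 WR R1
c18: I5 EX
c19: I5 WR R6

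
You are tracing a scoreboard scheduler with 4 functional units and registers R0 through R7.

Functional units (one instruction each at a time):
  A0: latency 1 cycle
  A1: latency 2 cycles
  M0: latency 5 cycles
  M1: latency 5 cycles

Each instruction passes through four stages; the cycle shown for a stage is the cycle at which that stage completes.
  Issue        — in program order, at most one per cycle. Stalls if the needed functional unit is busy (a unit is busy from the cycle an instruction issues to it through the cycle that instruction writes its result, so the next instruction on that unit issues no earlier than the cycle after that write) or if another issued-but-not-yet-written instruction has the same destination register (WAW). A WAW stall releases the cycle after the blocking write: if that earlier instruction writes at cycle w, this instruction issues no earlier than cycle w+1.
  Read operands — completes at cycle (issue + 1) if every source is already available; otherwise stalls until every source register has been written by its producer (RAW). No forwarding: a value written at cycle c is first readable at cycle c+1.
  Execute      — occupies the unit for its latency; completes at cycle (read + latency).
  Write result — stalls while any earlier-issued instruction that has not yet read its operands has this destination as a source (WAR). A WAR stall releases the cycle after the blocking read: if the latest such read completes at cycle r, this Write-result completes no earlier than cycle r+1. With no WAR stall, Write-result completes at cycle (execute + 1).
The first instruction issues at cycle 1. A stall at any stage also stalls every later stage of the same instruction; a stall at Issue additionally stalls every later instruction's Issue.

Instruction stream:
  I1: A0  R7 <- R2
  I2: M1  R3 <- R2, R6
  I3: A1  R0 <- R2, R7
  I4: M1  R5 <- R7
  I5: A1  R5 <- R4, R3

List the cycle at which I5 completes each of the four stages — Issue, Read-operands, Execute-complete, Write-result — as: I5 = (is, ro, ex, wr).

t=1  I1→A0
t=2  I1 RO | I2→M1
t=3  I1 EX | I2 RO | I3→A1
t=4  I1 WR R7
t=5  I3 RO
t=7  I3 EX
t=8  I2 EX | I3 WR R0
t=9  I2 WR R3
t=10  I4→M1
t=11  I4 RO
t=16  I4 EX
t=17  I4 WR R5
t=18  I5→A1
t=19  I5 RO
t=21  I5 EX
t=22  I5 WR R5

I5 = (18, 19, 21, 22)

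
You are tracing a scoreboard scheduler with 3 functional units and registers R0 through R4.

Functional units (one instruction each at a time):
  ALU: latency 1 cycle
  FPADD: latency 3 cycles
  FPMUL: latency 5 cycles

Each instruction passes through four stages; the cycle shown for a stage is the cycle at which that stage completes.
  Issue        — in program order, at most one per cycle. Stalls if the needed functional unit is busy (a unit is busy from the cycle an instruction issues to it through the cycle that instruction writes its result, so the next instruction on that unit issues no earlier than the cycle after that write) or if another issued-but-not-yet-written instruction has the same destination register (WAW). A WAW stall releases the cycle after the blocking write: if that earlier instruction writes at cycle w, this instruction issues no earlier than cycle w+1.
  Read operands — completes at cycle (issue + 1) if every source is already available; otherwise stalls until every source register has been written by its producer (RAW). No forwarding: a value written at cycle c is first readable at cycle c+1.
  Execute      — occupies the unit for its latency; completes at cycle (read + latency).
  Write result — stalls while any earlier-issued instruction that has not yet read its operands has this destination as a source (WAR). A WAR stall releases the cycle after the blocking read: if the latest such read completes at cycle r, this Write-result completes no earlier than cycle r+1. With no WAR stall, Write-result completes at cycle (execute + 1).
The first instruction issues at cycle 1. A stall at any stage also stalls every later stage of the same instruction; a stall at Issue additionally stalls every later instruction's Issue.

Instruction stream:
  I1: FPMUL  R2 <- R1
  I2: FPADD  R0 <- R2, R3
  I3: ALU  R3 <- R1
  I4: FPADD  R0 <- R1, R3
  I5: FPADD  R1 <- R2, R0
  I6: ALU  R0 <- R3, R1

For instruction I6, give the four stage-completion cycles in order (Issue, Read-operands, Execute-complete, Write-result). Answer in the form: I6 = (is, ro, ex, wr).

1) issue 1, read 2, done 7, write 8
2) issue 2, read 9, done 12, write 13  <RAW R2: wait I1 write@8>
3) issue 3, read 4, done 5, write 10  <WAR R3: wait I2 read@9>
4) issue 14, read 15, done 18, write 19  <struct: FPADD busy until I2 writes@13>
5) issue 20, read 21, done 24, write 25  <struct: FPADD busy until I4 writes@19>
6) issue 21, read 26, done 27, write 28  <RAW R1: wait I5 write@25>

I6 = (21, 26, 27, 28)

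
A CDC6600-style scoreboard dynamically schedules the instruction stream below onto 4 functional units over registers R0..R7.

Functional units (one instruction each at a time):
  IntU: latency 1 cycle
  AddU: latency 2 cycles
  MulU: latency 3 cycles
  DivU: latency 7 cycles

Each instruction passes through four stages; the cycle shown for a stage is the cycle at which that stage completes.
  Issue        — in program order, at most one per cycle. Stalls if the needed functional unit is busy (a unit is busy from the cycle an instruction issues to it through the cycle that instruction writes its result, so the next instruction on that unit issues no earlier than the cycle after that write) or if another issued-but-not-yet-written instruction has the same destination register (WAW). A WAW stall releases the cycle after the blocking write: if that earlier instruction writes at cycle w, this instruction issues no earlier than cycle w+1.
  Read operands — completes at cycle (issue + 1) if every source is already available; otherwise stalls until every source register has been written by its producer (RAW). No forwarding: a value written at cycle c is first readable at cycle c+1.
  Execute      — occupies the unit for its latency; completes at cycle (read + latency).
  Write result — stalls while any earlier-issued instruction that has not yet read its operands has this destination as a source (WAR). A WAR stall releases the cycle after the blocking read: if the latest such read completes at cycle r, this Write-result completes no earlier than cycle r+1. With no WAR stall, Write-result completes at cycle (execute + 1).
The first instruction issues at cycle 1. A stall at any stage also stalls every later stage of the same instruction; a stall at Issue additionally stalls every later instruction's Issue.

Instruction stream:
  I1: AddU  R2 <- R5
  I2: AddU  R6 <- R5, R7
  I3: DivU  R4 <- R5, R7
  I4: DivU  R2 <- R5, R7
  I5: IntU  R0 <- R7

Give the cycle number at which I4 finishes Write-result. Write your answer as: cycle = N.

cycle 1: I1→AddU
cycle 2: I1 RO
cycle 4: I1 EX
cycle 5: I1 WR R2
cycle 6: I2→AddU
cycle 7: I2 RO · I3→DivU
cycle 8: I3 RO
cycle 9: I2 EX
cycle 10: I2 WR R6
cycle 15: I3 EX
cycle 16: I3 WR R4
cycle 17: I4→DivU
cycle 18: I4 RO · I5→IntU
cycle 19: I5 RO
cycle 20: I5 EX
cycle 21: I5 WR R0
cycle 25: I4 EX
cycle 26: I4 WR R2

cycle = 26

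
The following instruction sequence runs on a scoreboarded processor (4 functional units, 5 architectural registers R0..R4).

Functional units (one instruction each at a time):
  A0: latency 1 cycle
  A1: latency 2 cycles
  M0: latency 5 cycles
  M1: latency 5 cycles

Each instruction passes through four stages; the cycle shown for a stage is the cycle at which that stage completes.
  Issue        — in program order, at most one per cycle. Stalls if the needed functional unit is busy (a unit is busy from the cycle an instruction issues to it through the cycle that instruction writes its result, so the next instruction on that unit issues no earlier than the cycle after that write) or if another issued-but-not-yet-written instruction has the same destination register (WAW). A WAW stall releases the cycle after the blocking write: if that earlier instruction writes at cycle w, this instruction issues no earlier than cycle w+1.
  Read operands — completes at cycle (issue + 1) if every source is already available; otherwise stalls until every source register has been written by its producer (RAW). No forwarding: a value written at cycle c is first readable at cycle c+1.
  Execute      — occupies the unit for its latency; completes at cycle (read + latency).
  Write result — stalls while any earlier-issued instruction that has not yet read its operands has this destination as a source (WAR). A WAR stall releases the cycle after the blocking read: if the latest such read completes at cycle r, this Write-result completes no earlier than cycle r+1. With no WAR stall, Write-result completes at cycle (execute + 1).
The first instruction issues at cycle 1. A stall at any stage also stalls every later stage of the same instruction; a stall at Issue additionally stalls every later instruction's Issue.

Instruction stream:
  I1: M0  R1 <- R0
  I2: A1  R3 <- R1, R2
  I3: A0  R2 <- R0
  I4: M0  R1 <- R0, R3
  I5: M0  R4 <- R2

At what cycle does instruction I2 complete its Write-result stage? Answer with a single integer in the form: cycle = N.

cycle 1: I1 dispatched to M0
cycle 2: I1 operands ready, I2 dispatched to A1
cycle 3: I3 dispatched to A0
cycle 4: I3 operands ready
cycle 5: I3 complete
cycle 7: I1 complete
cycle 8: R1←I1
cycle 9: I2 operands ready, I4 dispatched to M0
cycle 10: R2←I3
cycle 11: I2 complete
cycle 12: R3←I2
cycle 13: I4 operands ready
cycle 18: I4 complete
cycle 19: R1←I4
cycle 20: I5 dispatched to M0
cycle 21: I5 operands ready
cycle 26: I5 complete
cycle 27: R4←I5

cycle = 12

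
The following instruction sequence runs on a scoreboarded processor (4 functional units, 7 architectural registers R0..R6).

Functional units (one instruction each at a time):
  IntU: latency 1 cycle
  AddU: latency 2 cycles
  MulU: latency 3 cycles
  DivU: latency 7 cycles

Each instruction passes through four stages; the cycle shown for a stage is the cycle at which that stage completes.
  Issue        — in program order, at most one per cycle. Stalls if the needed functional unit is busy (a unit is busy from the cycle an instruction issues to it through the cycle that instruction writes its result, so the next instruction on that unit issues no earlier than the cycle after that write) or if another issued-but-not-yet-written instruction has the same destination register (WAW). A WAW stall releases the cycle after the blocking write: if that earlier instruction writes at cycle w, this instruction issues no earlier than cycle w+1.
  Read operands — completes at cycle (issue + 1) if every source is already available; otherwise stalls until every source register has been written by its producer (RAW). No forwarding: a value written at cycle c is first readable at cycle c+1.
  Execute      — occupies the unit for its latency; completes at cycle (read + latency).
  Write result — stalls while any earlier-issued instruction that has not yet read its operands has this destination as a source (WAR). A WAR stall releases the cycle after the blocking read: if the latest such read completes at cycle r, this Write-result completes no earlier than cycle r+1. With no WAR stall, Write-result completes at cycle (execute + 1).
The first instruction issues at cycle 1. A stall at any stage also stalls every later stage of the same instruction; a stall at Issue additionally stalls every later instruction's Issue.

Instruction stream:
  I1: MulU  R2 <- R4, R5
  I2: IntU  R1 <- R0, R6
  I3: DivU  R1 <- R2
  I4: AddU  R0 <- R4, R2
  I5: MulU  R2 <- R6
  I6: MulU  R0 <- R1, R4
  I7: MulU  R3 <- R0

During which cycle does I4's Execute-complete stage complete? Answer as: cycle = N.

[1] I1→MulU
[2] I1 RO | I2→IntU
[3] I2 RO
[4] I2 EX
[5] I1 EX | I2 WR R1
[6] I1 WR R2 | I3→DivU
[7] I3 RO | I4→AddU
[8] I4 RO | I5→MulU
[9] I5 RO
[10] I4 EX
[11] I4 WR R0
[12] I5 EX
[13] I5 WR R2
[14] I3 EX | I6→MulU
[15] I3 WR R1
[16] I6 RO
[19] I6 EX
[20] I6 WR R0
[21] I7→MulU
[22] I7 RO
[25] I7 EX
[26] I7 WR R3

cycle = 10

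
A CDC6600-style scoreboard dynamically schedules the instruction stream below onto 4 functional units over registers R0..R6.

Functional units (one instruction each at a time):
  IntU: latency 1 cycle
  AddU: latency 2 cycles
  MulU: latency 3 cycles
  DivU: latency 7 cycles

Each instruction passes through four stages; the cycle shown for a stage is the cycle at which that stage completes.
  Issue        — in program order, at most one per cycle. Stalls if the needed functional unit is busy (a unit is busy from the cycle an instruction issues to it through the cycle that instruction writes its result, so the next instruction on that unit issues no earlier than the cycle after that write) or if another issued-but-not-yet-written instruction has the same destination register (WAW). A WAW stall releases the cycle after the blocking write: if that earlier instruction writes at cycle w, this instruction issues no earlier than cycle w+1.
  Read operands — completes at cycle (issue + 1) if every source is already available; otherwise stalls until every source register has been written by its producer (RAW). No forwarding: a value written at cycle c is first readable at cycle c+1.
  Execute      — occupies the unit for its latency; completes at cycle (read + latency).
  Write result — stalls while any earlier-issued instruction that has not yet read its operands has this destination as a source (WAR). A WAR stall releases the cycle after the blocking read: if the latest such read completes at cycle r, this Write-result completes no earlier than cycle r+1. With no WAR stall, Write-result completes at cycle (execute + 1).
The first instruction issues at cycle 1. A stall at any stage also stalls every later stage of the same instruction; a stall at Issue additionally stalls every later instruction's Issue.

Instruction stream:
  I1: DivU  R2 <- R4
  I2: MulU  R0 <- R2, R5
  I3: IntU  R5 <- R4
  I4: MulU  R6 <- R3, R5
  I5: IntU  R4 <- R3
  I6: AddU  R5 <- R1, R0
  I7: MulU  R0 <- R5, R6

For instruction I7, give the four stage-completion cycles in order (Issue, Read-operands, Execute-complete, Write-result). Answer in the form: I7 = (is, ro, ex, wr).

I7 = (22, 23, 26, 27)

1) issue 1, read 2, done 9, write 10
2) issue 2, read 11, done 14, write 15  <RAW R2: wait I1 write@10>
3) issue 3, read 4, done 5, write 12  <WAR R5: wait I2 read@11>
4) issue 16, read 17, done 20, write 21  <struct: MulU busy until I2 writes@15>
5) issue 17, read 18, done 19, write 20
6) issue 18, read 19, done 21, write 22
7) issue 22, read 23, done 26, write 27  <struct: MulU busy until I4 writes@21>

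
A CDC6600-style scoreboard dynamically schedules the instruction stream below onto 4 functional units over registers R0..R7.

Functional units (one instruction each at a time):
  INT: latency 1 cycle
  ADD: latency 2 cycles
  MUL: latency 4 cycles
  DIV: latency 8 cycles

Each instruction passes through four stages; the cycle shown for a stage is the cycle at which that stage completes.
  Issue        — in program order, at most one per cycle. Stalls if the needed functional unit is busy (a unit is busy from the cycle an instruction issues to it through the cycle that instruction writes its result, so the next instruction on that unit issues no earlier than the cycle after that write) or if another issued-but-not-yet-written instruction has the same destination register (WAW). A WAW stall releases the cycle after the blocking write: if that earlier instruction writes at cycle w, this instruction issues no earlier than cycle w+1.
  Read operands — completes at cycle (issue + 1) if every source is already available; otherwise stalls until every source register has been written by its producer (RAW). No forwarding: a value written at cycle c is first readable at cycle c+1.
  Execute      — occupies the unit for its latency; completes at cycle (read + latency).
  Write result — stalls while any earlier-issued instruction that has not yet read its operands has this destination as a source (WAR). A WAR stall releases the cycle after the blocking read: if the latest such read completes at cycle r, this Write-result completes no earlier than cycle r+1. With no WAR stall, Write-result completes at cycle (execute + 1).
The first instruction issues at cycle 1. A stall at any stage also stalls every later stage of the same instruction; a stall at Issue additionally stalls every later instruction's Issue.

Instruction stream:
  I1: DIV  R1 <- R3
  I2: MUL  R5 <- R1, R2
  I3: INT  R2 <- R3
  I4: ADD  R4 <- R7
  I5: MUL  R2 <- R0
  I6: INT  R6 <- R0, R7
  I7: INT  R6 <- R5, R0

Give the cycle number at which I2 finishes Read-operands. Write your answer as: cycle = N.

cycle = 12

  I1 | 1 | 2 | 10 | 11
  I2 | 2 | 12 | 16 | 17   RAW R1: wait I1 write@11
  I3 | 3 | 4 | 5 | 13   WAR R2: wait I2 read@12
  I4 | 4 | 5 | 7 | 8
  I5 | 18 | 19 | 23 | 24   struct: MUL busy until I2 writes@17
  I6 | 19 | 20 | 21 | 22
  I7 | 23 | 24 | 25 | 26   struct: INT busy until I6 writes@22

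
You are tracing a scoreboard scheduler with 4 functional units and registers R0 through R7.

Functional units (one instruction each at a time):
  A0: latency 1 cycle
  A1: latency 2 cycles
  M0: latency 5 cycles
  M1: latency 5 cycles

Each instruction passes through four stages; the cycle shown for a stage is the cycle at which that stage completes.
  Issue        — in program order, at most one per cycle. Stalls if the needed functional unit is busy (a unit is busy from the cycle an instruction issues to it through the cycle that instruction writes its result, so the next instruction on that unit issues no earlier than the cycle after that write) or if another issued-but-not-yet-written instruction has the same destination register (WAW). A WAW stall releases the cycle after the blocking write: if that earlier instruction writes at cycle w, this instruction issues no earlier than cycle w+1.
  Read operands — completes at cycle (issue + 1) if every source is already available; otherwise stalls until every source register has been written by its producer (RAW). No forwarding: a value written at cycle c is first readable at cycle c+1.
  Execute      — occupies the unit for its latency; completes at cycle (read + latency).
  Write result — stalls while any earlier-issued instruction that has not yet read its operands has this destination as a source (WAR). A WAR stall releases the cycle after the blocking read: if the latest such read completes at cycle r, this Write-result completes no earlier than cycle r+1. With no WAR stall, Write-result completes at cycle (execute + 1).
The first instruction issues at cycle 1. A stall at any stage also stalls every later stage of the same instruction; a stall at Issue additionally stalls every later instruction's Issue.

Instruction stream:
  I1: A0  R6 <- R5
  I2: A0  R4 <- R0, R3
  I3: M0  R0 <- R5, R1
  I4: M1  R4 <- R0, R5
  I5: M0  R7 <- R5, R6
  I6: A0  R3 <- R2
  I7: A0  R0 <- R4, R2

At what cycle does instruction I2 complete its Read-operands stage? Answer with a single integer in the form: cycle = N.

1) issue 1, read 2, done 3, write 4
2) issue 5, read 6, done 7, write 8  <struct: A0 busy until I1 writes@4>
3) issue 6, read 7, done 12, write 13
4) issue 9, read 14, done 19, write 20  <WAW R4: wait I2 write@8 / RAW R0: wait I3 write@13>
5) issue 14, read 15, done 20, write 21  <struct: M0 busy until I3 writes@13>
6) issue 15, read 16, done 17, write 18
7) issue 19, read 21, done 22, write 23  <struct: A0 busy until I6 writes@18 / RAW R4: wait I4 write@20>

cycle = 6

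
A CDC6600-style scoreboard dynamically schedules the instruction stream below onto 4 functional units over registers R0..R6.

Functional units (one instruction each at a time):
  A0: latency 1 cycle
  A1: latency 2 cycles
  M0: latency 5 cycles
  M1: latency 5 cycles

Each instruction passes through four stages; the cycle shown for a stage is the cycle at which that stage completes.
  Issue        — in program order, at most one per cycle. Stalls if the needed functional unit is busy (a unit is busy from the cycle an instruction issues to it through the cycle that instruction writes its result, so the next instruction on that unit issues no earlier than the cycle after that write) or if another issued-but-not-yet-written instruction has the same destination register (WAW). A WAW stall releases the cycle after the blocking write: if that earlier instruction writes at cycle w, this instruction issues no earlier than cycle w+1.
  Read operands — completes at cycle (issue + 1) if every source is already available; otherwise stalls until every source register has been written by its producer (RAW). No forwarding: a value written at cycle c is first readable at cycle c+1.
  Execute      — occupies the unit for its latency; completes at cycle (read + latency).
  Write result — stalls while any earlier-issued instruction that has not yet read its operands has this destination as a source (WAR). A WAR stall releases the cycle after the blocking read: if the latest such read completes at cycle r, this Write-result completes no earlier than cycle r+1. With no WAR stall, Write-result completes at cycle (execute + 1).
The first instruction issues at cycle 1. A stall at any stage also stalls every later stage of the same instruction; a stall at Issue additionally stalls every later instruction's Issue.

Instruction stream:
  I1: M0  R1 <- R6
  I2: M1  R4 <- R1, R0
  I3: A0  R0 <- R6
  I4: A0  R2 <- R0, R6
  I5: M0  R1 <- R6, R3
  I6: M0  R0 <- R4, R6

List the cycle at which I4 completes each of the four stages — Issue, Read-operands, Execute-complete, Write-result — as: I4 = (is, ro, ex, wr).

cycle 1: issue I1 (M0)
cycle 2: I1 read-ops · issue I2 (M1)
cycle 3: issue I3 (A0)
cycle 4: I3 read-ops
cycle 5: I3 finished on A0
cycle 7: I1 finished on M0
cycle 8: I1→R1
cycle 9: I2 read-ops
cycle 10: I3→R0
cycle 11: issue I4 (A0)
cycle 12: I4 read-ops · issue I5 (M0)
cycle 13: I4 finished on A0 · I5 read-ops
cycle 14: I2 finished on M1 · I4→R2
cycle 15: I2→R4
cycle 18: I5 finished on M0
cycle 19: I5→R1
cycle 20: issue I6 (M0)
cycle 21: I6 read-ops
cycle 26: I6 finished on M0
cycle 27: I6→R0

I4 = (11, 12, 13, 14)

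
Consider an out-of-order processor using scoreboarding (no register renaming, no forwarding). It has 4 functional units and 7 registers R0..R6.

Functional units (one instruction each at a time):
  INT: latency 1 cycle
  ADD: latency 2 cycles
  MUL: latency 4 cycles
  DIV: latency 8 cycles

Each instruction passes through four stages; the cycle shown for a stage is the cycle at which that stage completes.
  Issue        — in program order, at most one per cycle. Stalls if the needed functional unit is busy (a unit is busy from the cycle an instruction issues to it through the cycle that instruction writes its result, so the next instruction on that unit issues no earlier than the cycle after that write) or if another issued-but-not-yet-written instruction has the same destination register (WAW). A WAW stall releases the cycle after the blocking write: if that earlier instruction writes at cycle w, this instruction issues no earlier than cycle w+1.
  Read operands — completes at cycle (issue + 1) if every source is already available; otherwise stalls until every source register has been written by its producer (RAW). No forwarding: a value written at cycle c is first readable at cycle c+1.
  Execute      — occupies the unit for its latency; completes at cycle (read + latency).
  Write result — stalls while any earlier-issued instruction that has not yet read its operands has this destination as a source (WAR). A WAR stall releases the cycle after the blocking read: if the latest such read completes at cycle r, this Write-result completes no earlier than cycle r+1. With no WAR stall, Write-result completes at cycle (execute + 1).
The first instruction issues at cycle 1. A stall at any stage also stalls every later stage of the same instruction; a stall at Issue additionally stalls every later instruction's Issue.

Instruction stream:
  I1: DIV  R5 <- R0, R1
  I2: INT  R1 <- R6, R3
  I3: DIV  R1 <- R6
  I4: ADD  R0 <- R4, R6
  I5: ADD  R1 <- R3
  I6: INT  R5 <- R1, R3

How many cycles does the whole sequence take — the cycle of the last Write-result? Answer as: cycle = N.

I1  is:1  ro:2  ex:10  wr:11
I2  is:2  ro:3  ex:4  wr:5
I3  is:12  ro:13  ex:21  wr:22  — struct: DIV busy until I1 writes@11
I4  is:13  ro:14  ex:16  wr:17
I5  is:23  ro:24  ex:26  wr:27  — WAW R1: wait I3 write@22
I6  is:24  ro:28  ex:29  wr:30  — RAW R1: wait I5 write@27

cycle = 30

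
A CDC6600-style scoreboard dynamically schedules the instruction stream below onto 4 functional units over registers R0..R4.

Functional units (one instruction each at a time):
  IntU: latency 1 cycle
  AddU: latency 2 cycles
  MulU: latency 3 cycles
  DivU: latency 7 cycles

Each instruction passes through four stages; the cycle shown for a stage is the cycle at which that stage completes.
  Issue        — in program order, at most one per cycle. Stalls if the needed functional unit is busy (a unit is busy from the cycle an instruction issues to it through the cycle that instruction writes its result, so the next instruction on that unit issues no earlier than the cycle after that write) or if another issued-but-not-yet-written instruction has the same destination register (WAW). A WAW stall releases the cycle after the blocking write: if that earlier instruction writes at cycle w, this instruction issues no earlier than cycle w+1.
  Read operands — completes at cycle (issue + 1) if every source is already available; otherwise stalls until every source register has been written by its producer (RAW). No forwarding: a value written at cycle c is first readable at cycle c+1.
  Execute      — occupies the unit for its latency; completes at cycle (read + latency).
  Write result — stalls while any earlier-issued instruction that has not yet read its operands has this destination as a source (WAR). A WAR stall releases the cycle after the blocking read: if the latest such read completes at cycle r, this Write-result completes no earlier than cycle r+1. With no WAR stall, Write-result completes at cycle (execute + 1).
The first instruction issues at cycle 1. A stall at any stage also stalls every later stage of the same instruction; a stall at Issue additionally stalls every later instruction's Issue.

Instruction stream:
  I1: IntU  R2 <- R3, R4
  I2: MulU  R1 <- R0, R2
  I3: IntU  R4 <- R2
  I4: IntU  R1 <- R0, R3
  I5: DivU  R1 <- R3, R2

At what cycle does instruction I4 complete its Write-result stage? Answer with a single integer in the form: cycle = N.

cycle = 13

[I1] 1/2/3/4
[I2] 2/5/8/9  (RAW R2: wait I1 write@4)
[I3] 5/6/7/8  (struct: IntU busy until I1 writes@4)
[I4] 10/11/12/13  (WAW R1: wait I2 write@9)
[I5] 14/15/22/23  (WAW R1: wait I4 write@13)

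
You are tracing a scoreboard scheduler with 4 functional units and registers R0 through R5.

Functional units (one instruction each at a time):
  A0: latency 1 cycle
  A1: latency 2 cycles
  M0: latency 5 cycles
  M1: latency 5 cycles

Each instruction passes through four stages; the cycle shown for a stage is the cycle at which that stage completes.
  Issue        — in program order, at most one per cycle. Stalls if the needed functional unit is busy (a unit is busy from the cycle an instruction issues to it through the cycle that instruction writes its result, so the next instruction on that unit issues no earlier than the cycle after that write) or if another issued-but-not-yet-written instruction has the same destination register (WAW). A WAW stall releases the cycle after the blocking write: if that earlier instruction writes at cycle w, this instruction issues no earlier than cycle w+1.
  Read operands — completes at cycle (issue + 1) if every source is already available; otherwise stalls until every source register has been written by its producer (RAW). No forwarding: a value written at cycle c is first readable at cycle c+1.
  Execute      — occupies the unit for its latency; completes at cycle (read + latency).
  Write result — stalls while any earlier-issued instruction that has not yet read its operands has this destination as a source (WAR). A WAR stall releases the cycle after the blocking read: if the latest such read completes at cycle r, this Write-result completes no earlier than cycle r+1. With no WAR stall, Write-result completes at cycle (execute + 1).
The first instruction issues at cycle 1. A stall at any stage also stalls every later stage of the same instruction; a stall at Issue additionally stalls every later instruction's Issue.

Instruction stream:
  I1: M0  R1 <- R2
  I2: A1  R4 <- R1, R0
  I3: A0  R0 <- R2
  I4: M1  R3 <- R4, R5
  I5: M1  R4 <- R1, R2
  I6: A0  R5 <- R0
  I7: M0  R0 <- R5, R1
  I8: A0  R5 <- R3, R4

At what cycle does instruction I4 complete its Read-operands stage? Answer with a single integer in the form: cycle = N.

cycle = 13

cycle 1: issue I1 (M0)
cycle 2: I1 read-ops; issue I2 (A1)
cycle 3: issue I3 (A0)
cycle 4: I3 read-ops; issue I4 (M1)
cycle 5: I3 finished on A0
cycle 7: I1 finished on M0
cycle 8: I1→R1
cycle 9: I2 read-ops
cycle 10: I3→R0
cycle 11: I2 finished on A1
cycle 12: I2→R4
cycle 13: I4 read-ops
cycle 18: I4 finished on M1
cycle 19: I4→R3
cycle 20: issue I5 (M1)
cycle 21: I5 read-ops; issue I6 (A0)
cycle 22: I6 read-ops; issue I7 (M0)
cycle 23: I6 finished on A0
cycle 24: I6→R5
cycle 25: I7 read-ops; issue I8 (A0)
cycle 26: I5 finished on M1
cycle 27: I5→R4
cycle 28: I8 read-ops
cycle 29: I8 finished on A0
cycle 30: I7 finished on M0; I8→R5
cycle 31: I7→R0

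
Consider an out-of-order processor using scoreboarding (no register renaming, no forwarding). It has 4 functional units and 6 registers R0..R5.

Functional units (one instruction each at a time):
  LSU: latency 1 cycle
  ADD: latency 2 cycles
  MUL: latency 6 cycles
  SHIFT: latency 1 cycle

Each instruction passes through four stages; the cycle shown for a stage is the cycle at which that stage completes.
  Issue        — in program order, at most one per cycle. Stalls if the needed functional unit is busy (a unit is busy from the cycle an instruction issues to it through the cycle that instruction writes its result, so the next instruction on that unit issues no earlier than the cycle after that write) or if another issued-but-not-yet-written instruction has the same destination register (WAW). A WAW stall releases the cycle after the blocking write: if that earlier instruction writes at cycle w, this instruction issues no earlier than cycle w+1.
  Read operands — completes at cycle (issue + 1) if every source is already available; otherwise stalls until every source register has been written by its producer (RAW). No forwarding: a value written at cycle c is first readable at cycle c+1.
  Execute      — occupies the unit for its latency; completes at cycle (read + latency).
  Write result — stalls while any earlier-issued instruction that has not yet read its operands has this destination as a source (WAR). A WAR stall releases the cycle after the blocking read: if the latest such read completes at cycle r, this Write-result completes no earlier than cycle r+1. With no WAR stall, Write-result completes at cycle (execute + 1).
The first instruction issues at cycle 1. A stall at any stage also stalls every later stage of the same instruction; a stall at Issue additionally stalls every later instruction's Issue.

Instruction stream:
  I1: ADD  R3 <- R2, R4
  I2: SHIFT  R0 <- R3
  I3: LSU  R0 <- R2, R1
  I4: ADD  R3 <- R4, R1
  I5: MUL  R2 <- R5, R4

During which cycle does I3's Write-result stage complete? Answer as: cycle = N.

cycle = 12

I1: IS=1 RO=2 EX=4 WR=5
I2: IS=2 RO=6 EX=7 WR=8  [RAW R3: wait I1 write@5]
I3: IS=9 RO=10 EX=11 WR=12  [WAW R0: wait I2 write@8]
I4: IS=10 RO=11 EX=13 WR=14
I5: IS=11 RO=12 EX=18 WR=19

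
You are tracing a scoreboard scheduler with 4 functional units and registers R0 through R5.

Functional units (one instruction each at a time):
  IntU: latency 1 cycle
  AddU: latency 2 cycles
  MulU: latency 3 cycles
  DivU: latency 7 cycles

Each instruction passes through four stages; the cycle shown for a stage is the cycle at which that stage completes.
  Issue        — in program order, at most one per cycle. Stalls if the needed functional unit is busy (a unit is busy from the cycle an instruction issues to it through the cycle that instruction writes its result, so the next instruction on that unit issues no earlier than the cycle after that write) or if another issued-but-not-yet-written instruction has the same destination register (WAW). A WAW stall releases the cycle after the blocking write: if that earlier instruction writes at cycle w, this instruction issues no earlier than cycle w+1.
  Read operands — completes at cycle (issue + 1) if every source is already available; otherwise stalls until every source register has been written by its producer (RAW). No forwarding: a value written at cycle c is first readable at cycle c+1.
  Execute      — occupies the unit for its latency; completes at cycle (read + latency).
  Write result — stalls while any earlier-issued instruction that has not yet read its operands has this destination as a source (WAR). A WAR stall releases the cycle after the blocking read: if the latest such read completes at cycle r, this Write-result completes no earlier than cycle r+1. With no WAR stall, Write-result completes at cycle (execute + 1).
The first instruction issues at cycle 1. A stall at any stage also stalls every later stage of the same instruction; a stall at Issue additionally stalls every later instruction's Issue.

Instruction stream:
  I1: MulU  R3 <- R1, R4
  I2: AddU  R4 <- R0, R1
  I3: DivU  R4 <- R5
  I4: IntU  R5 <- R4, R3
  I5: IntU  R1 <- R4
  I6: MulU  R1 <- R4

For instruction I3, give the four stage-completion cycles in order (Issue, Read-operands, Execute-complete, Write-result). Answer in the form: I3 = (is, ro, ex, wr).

1) issue 1, read 2, done 5, write 6
2) issue 2, read 3, done 5, write 6
3) issue 7, read 8, done 15, write 16  <WAW R4: wait I2 write@6>
4) issue 8, read 17, done 18, write 19  <RAW R4: wait I3 write@16>
5) issue 20, read 21, done 22, write 23  <struct: IntU busy until I4 writes@19>
6) issue 24, read 25, done 28, write 29  <WAW R1: wait I5 write@23>

I3 = (7, 8, 15, 16)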